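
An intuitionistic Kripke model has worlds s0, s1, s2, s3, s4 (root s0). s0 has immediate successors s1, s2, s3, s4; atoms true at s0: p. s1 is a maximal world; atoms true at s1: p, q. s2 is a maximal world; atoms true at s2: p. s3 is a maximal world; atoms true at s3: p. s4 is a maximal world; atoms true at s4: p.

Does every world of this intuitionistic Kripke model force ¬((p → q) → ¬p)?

No

Not every world: s0 ⊮ ¬((p → q) → ¬p).
s0 ⊮ ¬((p → q) → ¬p) since s2 is accessible from s0 and s2 ⊩ (p → q) → ¬p.
s2 ⊩ (p → q) → ¬p vacuously: no world accessible from s2 forces the antecedent p → q.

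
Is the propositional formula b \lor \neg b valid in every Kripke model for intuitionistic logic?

This is the law of excluded middle, which is not intuitionistically valid.
A Kripke countermodel: worlds 0, 1; order generated by 0 \le 1; atoms true at each world — 0:{}; 1:{b}.
0 \nVdash b \lor \neg b: neither disjunct is forced at 0.
0 lacks atom b, so 0 \nVdash b.
So the root 0 does not force the formula.

No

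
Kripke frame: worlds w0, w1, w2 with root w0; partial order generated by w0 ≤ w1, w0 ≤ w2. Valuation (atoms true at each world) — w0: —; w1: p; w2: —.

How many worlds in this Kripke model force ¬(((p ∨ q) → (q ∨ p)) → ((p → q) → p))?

w0: does not force it — w0 ⊮ ¬(((p ∨ q) → (q ∨ p)) → ((p → q) → p)) since w1 is accessible from w0 and w1 ⊩ ((p ∨ q) → (q ∨ p)) → ((p → q) → p).
w1: does not force it — w1 ⊮ ¬(((p ∨ q) → (q ∨ p)) → ((p → q) → p)) since w1 is accessible from w1 and w1 ⊩ ((p ∨ q) → (q ∨ p)) → ((p → q) → p).
w2: forces it.
Worlds forcing the formula: {w2}.

1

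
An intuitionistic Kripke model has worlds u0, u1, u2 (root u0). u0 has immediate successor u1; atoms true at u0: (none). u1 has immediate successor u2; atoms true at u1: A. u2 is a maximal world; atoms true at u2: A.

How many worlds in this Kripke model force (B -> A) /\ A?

2

u0: does not force it — u0 ||-/- (B -> A) /\ A since u0 fails A.
u1: forces it.
u2: forces it.
Worlds forcing the formula: {u1, u2}.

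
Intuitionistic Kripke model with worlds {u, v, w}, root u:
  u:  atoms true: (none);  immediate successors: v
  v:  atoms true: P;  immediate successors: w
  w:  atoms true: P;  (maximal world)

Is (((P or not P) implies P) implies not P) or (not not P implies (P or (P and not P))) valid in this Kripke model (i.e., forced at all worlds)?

No

Not every world: u does not force (((P or not P) implies P) implies not P) or (not not P implies (P or (P and not P))).
u does not force (((P or not P) implies P) implies not P) or (not not P implies (P or (P and not P))): neither disjunct is forced at u.
u does not force ((P or not P) implies P) implies not P: already at u itself, u forces (P or not P) implies P but u does not force not P.
u does not force not P since v is accessible from u and v forces P.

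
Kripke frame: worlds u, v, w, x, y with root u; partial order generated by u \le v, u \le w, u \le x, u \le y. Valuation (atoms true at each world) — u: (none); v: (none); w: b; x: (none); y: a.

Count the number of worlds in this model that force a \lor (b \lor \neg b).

4

u: does not force it — u \nVdash a \lor (b \lor \neg b): neither disjunct is forced at u.
v: forces it.
w: forces it.
x: forces it.
y: forces it.
Worlds forcing the formula: {v, w, x, y}.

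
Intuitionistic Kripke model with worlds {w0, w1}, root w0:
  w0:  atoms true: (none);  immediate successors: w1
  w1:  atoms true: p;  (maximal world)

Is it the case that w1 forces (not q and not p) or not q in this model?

Yes

w1 forces (not q and not p) or not q via the disjunct not q.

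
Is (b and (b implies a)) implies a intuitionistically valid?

Yes

This is modus ponens in implicational form, which is intuitionistically derivable.
If a world forces b and b implies a, then applying the implication at that world (which is accessible from itself) gives a.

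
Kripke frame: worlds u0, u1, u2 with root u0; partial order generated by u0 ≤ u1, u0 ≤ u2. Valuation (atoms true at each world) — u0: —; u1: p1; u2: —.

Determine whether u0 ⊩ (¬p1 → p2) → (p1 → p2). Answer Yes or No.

No

u0 ⊮ (¬p1 → p2) → (p1 → p2): at the accessible world u1, u1 ⊩ ¬p1 → p2 but u1 ⊮ p1 → p2.
u1 ⊮ p1 → p2: already at u1 itself, u1 ⊩ p1 but u1 ⊮ p2.
u1 lacks atom p2, so u1 ⊮ p2.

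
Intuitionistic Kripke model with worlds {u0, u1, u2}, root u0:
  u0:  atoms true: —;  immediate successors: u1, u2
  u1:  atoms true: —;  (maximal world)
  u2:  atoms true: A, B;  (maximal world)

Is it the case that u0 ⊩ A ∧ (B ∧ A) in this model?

No

u0 ⊮ A ∧ (B ∧ A) since u0 fails A.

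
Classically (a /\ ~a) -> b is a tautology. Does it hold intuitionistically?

This is an instance of ex falso quodlibet, which is intuitionistically derivable.
No world can force both a and ~a, so the antecedent a /\ ~a is never forced and the implication holds vacuously at every world.

Yes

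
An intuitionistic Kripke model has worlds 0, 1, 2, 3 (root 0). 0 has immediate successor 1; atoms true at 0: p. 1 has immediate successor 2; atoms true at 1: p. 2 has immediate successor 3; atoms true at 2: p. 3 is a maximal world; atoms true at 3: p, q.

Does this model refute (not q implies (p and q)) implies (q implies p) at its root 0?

0 forces (not q implies (p and q)) implies (q implies p): every world accessible from 0 that forces not q implies (p and q) (namely 0, 1, 2, 3) also forces q implies p.
So the root 0 forces (not q implies (p and q)) implies (q implies p); the model is not a countermodel.

No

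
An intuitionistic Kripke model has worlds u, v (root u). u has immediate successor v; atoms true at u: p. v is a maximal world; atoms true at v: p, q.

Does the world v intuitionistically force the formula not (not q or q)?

No

v does not force not (not q or q) since v is accessible from v and v forces not q or q.
v forces not q or q via the disjunct q.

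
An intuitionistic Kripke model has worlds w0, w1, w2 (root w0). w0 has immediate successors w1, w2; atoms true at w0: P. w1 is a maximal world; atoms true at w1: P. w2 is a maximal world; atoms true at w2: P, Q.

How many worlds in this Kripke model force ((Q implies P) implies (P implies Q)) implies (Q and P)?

3

w0: forces it.
w1: forces it.
w2: forces it.
Worlds forcing the formula: {w0, w1, w2}.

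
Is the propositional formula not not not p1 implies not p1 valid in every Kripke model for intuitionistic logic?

This is triple-negation reduction, which is intuitionistically derivable.
Assume not not not p1 and suppose p1. Then not not p1 (double-negation introduction), contradicting not not not p1. So not p1.

Yes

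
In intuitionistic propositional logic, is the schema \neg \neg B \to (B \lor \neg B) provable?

This is a variant of double-negation elimination (deriving excluded middle from double negation), which is not intuitionistically valid.
A Kripke countermodel: worlds 0, 1; order generated by 0 \le 1; atoms true at each world — 0:{}; 1:{B}.
0 \nVdash \neg \neg B \to (B \lor \neg B): already at 0 itself, 0 \Vdash \neg \neg B but 0 \nVdash B \lor \neg B.
0 \nVdash B \lor \neg B: neither disjunct is forced at 0.
0 lacks atom B, so 0 \nVdash B.
So the root 0 does not force the formula.

No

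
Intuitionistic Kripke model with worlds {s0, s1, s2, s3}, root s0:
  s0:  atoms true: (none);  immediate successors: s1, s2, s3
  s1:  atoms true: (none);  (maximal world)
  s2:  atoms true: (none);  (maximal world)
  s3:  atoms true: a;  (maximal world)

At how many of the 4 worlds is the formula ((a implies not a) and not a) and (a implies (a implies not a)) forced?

2

s0: does not force it — s0 does not force ((a implies not a) and not a) and (a implies (a implies not a)) since s0 fails (a implies not a) and not a.
s1: forces it.
s2: forces it.
s3: does not force it.
Worlds forcing the formula: {s1, s2}.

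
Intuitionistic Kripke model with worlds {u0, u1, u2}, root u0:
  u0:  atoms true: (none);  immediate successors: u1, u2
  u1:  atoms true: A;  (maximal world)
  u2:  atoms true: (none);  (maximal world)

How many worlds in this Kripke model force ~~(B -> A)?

3

u0: forces it.
u1: forces it.
u2: forces it.
Worlds forcing the formula: {u0, u1, u2}.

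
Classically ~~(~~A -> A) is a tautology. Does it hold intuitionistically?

Yes

This is the double negation of double-negation elimination, which is intuitionistically derivable.
By Glivenko's theorem the double negation of any classical propositional tautology is intuitionistically provable; ~~A -> A is classically a tautology.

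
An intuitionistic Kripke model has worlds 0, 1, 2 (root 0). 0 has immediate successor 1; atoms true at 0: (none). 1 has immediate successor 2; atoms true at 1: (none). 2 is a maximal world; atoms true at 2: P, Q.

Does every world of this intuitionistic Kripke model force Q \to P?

Yes

0 \Vdash Q \to P: every world accessible from 0 that forces Q (namely 2) also forces P.
Since the root 0 forces Q \to P and forcing is persistent (monotone upward), every world forces it.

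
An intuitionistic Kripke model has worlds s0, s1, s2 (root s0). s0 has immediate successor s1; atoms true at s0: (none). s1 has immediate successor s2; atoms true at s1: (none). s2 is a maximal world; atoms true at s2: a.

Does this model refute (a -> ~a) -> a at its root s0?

s0 ||- (a -> ~a) -> a vacuously: no world accessible from s0 forces the antecedent a -> ~a.
So the root s0 forces (a -> ~a) -> a; the model is not a countermodel.

No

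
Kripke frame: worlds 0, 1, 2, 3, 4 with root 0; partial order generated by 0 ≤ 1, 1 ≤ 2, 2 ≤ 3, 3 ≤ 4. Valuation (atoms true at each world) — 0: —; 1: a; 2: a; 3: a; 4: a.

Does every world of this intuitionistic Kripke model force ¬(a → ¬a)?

Yes

0 ⊩ ¬(a → ¬a): no world accessible from 0 forces a → ¬a.
Since the root 0 forces ¬(a → ¬a) and forcing is persistent (monotone upward), every world forces it.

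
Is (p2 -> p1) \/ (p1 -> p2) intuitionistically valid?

No

This is the Gödel–Dummett linearity axiom, which is not intuitionistically valid.
A Kripke countermodel: worlds a, b, c; order generated by a <= b, a <= c; atoms true at each world — a:{}; b:{p2}; c:{p1}.
a ||-/- (p2 -> p1) \/ (p1 -> p2): neither disjunct is forced at a.
a ||-/- p2 -> p1: at the accessible world b, b ||- p2 but b ||-/- p1.
b lacks atom p1, so b ||-/- p1.
So the root a does not force the formula.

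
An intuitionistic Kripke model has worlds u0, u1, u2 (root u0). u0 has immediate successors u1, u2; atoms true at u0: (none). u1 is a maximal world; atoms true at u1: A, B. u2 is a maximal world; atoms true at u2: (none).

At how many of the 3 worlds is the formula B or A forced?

u0: does not force it — u0 does not force B or A: neither disjunct is forced at u0.
u1: forces it.
u2: does not force it — u2 does not force B or A: neither disjunct is forced at u2.
Worlds forcing the formula: {u1}.

1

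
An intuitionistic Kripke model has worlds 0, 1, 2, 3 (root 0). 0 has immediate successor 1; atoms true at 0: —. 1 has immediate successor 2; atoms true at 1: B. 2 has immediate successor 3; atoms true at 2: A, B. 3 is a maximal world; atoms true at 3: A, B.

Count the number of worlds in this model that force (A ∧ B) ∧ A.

0: does not force it — 0 ⊮ (A ∧ B) ∧ A since 0 fails A ∧ B.
1: does not force it — 1 ⊮ (A ∧ B) ∧ A since 1 fails A ∧ B.
2: forces it.
3: forces it.
Worlds forcing the formula: {2, 3}.

2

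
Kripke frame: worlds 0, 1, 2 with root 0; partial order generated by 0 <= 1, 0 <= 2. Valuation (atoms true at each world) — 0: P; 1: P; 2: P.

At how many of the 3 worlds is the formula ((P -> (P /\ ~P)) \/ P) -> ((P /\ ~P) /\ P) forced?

0: does not force it — 0 ||-/- ((P -> (P /\ ~P)) \/ P) -> ((P /\ ~P) /\ P): already at 0 itself, 0 ||- (P -> (P /\ ~P)) \/ P but 0 ||-/- (P /\ ~P) /\ P.
1: does not force it — 1 ||-/- ((P -> (P /\ ~P)) \/ P) -> ((P /\ ~P) /\ P): already at 1 itself, 1 ||- (P -> (P /\ ~P)) \/ P but 1 ||-/- (P /\ ~P) /\ P.
2: does not force it.
Worlds forcing the formula: { }.

0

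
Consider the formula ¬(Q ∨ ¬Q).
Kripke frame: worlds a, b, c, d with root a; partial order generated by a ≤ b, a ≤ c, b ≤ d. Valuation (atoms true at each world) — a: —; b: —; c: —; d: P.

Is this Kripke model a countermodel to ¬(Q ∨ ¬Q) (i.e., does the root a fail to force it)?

Yes

a ⊮ ¬(Q ∨ ¬Q) since a is accessible from a and a ⊩ Q ∨ ¬Q.
a ⊩ Q ∨ ¬Q via the disjunct ¬Q.
So the root a does not force ¬(Q ∨ ¬Q); the model is a countermodel.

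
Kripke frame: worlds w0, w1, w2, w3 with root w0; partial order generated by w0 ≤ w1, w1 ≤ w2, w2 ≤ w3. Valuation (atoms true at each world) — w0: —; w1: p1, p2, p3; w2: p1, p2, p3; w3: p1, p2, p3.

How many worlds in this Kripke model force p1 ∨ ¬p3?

w0: does not force it — w0 ⊮ p1 ∨ ¬p3: neither disjunct is forced at w0.
w1: forces it.
w2: forces it.
w3: forces it.
Worlds forcing the formula: {w1, w2, w3}.

3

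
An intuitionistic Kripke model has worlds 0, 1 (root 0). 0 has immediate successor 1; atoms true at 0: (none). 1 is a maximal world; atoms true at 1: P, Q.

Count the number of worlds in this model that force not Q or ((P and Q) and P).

0: does not force it — 0 does not force not Q or ((P and Q) and P): neither disjunct is forced at 0.
1: forces it.
Worlds forcing the formula: {1}.

1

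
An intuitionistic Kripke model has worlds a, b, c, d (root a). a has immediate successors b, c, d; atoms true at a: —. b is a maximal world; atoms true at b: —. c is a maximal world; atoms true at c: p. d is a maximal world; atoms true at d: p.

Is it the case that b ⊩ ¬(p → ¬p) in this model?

No

b ⊮ ¬(p → ¬p) since b is accessible from b and b ⊩ p → ¬p.
b ⊩ p → ¬p vacuously: no world accessible from b forces the antecedent p.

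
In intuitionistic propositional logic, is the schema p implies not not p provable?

This is double-negation introduction, which is intuitionistically derivable.
If a world forces p then every accessible world forces p (persistence), so none forces not p; hence not not p.

Yes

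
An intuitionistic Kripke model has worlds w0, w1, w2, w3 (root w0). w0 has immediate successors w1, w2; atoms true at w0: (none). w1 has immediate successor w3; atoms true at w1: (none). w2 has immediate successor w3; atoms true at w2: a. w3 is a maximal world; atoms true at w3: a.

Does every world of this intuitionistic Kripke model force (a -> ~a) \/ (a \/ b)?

Not every world: w0 ||-/- (a -> ~a) \/ (a \/ b).
w0 ||-/- (a -> ~a) \/ (a \/ b): neither disjunct is forced at w0.
w0 ||-/- a -> ~a: at the accessible world w2, w2 ||- a but w2 ||-/- ~a.

No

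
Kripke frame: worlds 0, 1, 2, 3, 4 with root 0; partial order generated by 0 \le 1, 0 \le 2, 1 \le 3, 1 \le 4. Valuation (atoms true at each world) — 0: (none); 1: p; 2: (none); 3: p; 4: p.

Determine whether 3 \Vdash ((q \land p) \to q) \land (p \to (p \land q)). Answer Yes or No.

3 \nVdash ((q \land p) \to q) \land (p \to (p \land q)) since 3 fails p \to (p \land q).

No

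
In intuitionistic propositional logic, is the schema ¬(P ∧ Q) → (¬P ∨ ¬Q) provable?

This is the constructively invalid direction of De Morgan's law for conjunction, which is not intuitionistically valid.
A Kripke countermodel: worlds w0, w1, w2; order generated by w0 ≤ w1, w0 ≤ w2; atoms true at each world — w0:{}; w1:{P}; w2:{Q}.
w0 ⊮ ¬(P ∧ Q) → (¬P ∨ ¬Q): already at w0 itself, w0 ⊩ ¬(P ∧ Q) but w0 ⊮ ¬P ∨ ¬Q.
w0 ⊮ ¬P ∨ ¬Q: neither disjunct is forced at w0.
w0 ⊮ ¬P since w1 is accessible from w0 and w1 ⊩ P.
So the root w0 does not force the formula.

No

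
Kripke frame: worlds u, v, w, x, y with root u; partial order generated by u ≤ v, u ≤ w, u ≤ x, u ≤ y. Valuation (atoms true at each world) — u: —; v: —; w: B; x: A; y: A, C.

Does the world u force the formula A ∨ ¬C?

No

u ⊮ A ∨ ¬C: neither disjunct is forced at u.
u lacks atom A, so u ⊮ A.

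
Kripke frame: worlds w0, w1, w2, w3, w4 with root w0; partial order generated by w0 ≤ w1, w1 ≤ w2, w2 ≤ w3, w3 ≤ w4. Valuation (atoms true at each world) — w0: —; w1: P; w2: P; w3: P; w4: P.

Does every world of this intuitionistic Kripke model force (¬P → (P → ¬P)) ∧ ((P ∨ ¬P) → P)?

Yes

w0 ⊩ (¬P → (P → ¬P)) ∧ ((P ∨ ¬P) → P) since w0 forces both conjuncts.
Since the root w0 forces (¬P → (P → ¬P)) ∧ ((P ∨ ¬P) → P) and forcing is persistent (monotone upward), every world forces it.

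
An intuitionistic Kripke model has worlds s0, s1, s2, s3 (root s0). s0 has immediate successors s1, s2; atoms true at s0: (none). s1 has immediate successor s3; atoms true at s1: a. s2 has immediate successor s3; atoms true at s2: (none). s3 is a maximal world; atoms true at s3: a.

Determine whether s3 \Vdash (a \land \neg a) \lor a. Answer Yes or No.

Yes

s3 \Vdash (a \land \neg a) \lor a via the disjunct a.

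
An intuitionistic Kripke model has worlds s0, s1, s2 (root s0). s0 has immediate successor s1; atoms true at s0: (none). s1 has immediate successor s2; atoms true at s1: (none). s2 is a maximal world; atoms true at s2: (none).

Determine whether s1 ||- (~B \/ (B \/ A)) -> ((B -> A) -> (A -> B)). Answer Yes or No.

Yes

s1 ||- (~B \/ (B \/ A)) -> ((B -> A) -> (A -> B)): every world accessible from s1 that forces ~B \/ (B \/ A) (namely s1, s2) also forces (B -> A) -> (A -> B).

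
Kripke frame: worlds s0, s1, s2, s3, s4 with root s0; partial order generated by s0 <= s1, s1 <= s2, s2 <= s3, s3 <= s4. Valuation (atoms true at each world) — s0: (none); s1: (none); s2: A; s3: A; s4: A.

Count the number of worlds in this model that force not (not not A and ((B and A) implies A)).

s0: does not force it — s0 does not force not (not not A and ((B and A) implies A)) since s0 is accessible from s0 and s0 forces not not A and ((B and A) implies A).
s1: does not force it — s1 does not force not (not not A and ((B and A) implies A)) since s1 is accessible from s1 and s1 forces not not A and ((B and A) implies A).
s2: does not force it.
s3: does not force it.
s4: does not force it.
Worlds forcing the formula: { }.

0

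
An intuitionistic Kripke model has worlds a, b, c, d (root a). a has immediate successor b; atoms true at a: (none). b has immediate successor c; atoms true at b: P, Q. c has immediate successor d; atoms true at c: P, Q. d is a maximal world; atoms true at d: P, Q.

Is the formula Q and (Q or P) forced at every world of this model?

Not every world: a does not force Q and (Q or P).
a does not force Q and (Q or P) since a fails Q.

No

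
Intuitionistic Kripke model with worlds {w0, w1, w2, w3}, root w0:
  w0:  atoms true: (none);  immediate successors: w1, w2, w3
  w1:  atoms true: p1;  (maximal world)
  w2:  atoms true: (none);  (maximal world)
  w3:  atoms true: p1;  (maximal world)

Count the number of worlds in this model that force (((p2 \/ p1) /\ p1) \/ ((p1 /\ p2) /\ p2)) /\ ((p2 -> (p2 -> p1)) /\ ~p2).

2

w0: does not force it — w0 ||-/- (((p2 \/ p1) /\ p1) \/ ((p1 /\ p2) /\ p2)) /\ ((p2 -> (p2 -> p1)) /\ ~p2) since w0 fails ((p2 \/ p1) /\ p1) \/ ((p1 /\ p2) /\ p2).
w1: forces it.
w2: does not force it.
w3: forces it.
Worlds forcing the formula: {w1, w3}.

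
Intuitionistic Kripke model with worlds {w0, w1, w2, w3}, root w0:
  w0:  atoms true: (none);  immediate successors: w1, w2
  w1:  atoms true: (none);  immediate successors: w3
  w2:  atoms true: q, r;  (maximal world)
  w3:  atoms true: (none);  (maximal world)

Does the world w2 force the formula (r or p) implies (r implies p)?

w2 does not force (r or p) implies (r implies p): already at w2 itself, w2 forces r or p but w2 does not force r implies p.
w2 does not force r implies p: already at w2 itself, w2 forces r but w2 does not force p.
w2 lacks atom p, so w2 does not force p.

No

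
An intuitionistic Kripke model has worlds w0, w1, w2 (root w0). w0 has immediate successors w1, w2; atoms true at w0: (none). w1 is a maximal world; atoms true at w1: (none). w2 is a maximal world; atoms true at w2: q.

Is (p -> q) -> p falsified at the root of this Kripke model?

w0 ||-/- (p -> q) -> p: already at w0 itself, w0 ||- p -> q but w0 ||-/- p.
w0 lacks atom p, so w0 ||-/- p.
So the root w0 does not force (p -> q) -> p; the model is a countermodel.

Yes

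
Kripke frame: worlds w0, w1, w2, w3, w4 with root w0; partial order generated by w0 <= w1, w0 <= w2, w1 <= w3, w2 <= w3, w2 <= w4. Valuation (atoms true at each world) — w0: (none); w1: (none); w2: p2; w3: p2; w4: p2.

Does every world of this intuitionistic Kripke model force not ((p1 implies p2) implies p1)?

Yes

w0 forces not ((p1 implies p2) implies p1): no world accessible from w0 forces (p1 implies p2) implies p1.
Since the root w0 forces not ((p1 implies p2) implies p1) and forcing is persistent (monotone upward), every world forces it.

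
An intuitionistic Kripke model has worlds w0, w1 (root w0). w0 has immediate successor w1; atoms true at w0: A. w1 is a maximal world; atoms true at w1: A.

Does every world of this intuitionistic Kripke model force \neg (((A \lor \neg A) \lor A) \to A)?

No

Not every world: w0 \nVdash \neg (((A \lor \neg A) \lor A) \to A).
w0 \nVdash \neg (((A \lor \neg A) \lor A) \to A) since w0 is accessible from w0 and w0 \Vdash ((A \lor \neg A) \lor A) \to A.
w0 \Vdash ((A \lor \neg A) \lor A) \to A: every world accessible from w0 that forces (A \lor \neg A) \lor A (namely w0, w1) also forces A.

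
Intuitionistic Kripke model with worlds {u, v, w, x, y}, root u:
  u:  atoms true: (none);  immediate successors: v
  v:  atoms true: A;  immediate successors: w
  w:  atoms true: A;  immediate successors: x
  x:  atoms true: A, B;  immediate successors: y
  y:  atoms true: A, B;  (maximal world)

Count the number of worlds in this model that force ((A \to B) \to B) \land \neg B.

0

u: does not force it — u \nVdash ((A \to B) \to B) \land \neg B since u fails \neg B.
v: does not force it — v \nVdash ((A \to B) \to B) \land \neg B since v fails \neg B.
w: does not force it.
x: does not force it.
y: does not force it.
Worlds forcing the formula: { }.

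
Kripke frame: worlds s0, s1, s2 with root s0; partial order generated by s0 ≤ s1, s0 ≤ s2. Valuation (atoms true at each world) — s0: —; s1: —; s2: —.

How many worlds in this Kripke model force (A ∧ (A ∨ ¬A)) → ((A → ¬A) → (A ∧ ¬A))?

s0: forces it.
s1: forces it.
s2: forces it.
Worlds forcing the formula: {s0, s1, s2}.

3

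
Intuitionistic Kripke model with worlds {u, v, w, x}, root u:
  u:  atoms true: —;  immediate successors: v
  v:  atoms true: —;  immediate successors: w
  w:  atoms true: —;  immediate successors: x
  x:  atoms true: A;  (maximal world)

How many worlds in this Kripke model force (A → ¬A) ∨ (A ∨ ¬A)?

1

u: does not force it — u ⊮ (A → ¬A) ∨ (A ∨ ¬A): neither disjunct is forced at u.
v: does not force it — v ⊮ (A → ¬A) ∨ (A ∨ ¬A): neither disjunct is forced at v.
w: does not force it.
x: forces it.
Worlds forcing the formula: {x}.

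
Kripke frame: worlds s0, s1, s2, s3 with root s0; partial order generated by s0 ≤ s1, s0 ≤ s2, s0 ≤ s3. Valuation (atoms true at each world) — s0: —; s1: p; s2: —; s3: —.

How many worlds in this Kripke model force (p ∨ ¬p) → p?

s0: does not force it — s0 ⊮ (p ∨ ¬p) → p: at the accessible world s2, s2 ⊩ p ∨ ¬p but s2 ⊮ p.
s1: forces it.
s2: does not force it — s2 ⊮ (p ∨ ¬p) → p: already at s2 itself, s2 ⊩ p ∨ ¬p but s2 ⊮ p.
s3: does not force it — s3 ⊮ (p ∨ ¬p) → p: already at s3 itself, s3 ⊩ p ∨ ¬p but s3 ⊮ p.
Worlds forcing the formula: {s1}.

1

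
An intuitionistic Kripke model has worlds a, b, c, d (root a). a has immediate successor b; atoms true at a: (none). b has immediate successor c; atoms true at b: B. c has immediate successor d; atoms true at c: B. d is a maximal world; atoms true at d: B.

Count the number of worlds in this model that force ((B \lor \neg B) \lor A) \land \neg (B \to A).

a: does not force it — a \nVdash ((B \lor \neg B) \lor A) \land \neg (B \to A) since a fails (B \lor \neg B) \lor A.
b: forces it.
c: forces it.
d: forces it.
Worlds forcing the formula: {b, c, d}.

3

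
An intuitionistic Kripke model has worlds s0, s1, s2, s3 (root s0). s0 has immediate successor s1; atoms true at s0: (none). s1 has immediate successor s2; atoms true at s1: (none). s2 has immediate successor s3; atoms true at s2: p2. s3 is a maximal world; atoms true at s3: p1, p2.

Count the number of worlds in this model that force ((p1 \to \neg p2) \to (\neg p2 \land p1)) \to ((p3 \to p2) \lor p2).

s0: forces it.
s1: forces it.
s2: forces it.
s3: forces it.
Worlds forcing the formula: {s0, s1, s2, s3}.

4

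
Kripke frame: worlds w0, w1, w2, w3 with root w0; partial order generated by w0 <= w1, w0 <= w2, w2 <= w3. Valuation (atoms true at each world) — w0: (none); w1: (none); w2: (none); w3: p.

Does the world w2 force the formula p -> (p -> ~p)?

w2 ||-/- p -> (p -> ~p): at the accessible world w3, w3 ||- p but w3 ||-/- p -> ~p.
w3 ||-/- p -> ~p: already at w3 itself, w3 ||- p but w3 ||-/- ~p.
w3 ||-/- ~p since w3 is accessible from w3 and w3 ||- p.

No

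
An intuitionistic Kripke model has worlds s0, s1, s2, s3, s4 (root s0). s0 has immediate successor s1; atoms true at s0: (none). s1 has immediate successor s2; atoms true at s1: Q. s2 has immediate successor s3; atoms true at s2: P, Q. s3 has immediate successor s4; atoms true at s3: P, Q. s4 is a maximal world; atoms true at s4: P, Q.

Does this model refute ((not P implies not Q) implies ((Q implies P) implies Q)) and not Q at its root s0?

s0 does not force ((not P implies not Q) implies ((Q implies P) implies Q)) and not Q since s0 fails not Q.
So the root s0 does not force ((not P implies not Q) implies ((Q implies P) implies Q)) and not Q; the model is a countermodel.

Yes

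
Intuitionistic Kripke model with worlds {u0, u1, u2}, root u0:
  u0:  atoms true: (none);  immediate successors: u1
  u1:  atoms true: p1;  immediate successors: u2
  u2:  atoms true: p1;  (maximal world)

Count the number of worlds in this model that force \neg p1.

0

u0: does not force it — u0 \nVdash \neg p1 since u1 is accessible from u0 and u1 \Vdash p1.
u1: does not force it — u1 \nVdash \neg p1 since u1 is accessible from u1 and u1 \Vdash p1.
u2: does not force it — u2 \nVdash \neg p1 since u2 is accessible from u2 and u2 \Vdash p1.
Worlds forcing the formula: { }.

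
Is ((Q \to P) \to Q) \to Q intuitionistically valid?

This is Peirce's law, which is not intuitionistically valid.
A Kripke countermodel: worlds s0, s1; order generated by s0 \le s1; atoms true at each world — s0:{}; s1:{Q}.
s0 \nVdash ((Q \to P) \to Q) \to Q: already at s0 itself, s0 \Vdash (Q \to P) \to Q but s0 \nVdash Q.
s0 lacks atom Q, so s0 \nVdash Q.
So the root s0 does not force the formula.

No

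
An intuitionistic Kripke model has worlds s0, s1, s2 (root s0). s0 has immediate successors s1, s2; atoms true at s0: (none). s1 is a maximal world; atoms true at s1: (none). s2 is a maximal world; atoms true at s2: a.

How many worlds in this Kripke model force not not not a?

s0: does not force it — s0 does not force not not not a since s2 is accessible from s0 and s2 forces not not a.
s1: forces it.
s2: does not force it — s2 does not force not not not a since s2 is accessible from s2 and s2 forces not not a.
Worlds forcing the formula: {s1}.

1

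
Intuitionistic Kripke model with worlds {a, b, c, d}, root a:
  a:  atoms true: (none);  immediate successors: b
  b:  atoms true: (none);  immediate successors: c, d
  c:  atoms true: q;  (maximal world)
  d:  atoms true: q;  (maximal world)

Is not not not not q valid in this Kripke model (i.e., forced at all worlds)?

a forces not not not not q: no world accessible from a forces not not not q.
Since the root a forces not not not not q and forcing is persistent (monotone upward), every world forces it.

Yes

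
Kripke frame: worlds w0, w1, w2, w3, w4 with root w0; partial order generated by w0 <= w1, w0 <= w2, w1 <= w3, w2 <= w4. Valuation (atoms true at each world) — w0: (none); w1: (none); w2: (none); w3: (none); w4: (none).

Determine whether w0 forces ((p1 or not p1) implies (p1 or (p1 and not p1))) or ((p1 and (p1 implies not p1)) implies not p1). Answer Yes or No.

Yes

w0 forces ((p1 or not p1) implies (p1 or (p1 and not p1))) or ((p1 and (p1 implies not p1)) implies not p1) via the disjunct (p1 and (p1 implies not p1)) implies not p1.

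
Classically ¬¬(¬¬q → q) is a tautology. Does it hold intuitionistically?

Yes

This is the double negation of double-negation elimination, which is intuitionistically derivable.
By Glivenko's theorem the double negation of any classical propositional tautology is intuitionistically provable; ¬¬q → q is classically a tautology.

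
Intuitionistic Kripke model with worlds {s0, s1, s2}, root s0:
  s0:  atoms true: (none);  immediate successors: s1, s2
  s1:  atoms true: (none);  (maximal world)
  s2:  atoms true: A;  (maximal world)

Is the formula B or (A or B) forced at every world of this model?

No

Not every world: s0 does not force B or (A or B).
s0 does not force B or (A or B): neither disjunct is forced at s0.
s0 lacks atom B, so s0 does not force B.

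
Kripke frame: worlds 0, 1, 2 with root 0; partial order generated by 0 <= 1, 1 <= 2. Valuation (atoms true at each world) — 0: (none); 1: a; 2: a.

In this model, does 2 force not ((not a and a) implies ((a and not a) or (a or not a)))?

2 does not force not ((not a and a) implies ((a and not a) or (a or not a))) since 2 is accessible from 2 and 2 forces (not a and a) implies ((a and not a) or (a or not a)).
2 forces (not a and a) implies ((a and not a) or (a or not a)) vacuously: no world accessible from 2 forces the antecedent not a and a.

No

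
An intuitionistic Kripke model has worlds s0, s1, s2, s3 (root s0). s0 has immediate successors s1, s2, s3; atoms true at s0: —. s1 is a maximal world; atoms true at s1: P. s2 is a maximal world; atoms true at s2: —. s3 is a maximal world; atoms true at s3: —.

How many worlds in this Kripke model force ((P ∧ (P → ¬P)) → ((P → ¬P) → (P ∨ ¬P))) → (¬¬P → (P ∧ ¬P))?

s0: does not force it — s0 ⊮ ((P ∧ (P → ¬P)) → ((P → ¬P) → (P ∨ ¬P))) → (¬¬P → (P ∧ ¬P)): already at s0 itself, s0 ⊩ (P ∧ (P → ¬P)) → ((P → ¬P) → (P ∨ ¬P)) but s0 ⊮ ¬¬P → (P ∧ ¬P).
s1: does not force it.
s2: forces it.
s3: forces it.
Worlds forcing the formula: {s2, s3}.

2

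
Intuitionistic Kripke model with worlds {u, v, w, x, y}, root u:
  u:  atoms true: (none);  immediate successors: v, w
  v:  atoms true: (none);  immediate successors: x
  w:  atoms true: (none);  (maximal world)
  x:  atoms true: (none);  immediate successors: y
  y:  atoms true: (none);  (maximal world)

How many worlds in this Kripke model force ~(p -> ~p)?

u: does not force it — u ||-/- ~(p -> ~p) since u is accessible from u and u ||- p -> ~p.
v: does not force it.
w: does not force it.
x: does not force it.
y: does not force it.
Worlds forcing the formula: { }.

0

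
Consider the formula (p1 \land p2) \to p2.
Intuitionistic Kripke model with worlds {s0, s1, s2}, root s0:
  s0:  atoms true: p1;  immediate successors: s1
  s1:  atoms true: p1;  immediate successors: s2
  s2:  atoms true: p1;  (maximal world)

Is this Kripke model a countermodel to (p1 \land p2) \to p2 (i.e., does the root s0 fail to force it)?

s0 \Vdash (p1 \land p2) \to p2 vacuously: no world accessible from s0 forces the antecedent p1 \land p2.
So the root s0 forces (p1 \land p2) \to p2; the model is not a countermodel.

No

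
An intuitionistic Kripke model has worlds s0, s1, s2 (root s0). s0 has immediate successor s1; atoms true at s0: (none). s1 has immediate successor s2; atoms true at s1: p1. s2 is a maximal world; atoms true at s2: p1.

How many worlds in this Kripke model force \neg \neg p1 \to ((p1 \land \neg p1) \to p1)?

s0: forces it.
s1: forces it.
s2: forces it.
Worlds forcing the formula: {s0, s1, s2}.

3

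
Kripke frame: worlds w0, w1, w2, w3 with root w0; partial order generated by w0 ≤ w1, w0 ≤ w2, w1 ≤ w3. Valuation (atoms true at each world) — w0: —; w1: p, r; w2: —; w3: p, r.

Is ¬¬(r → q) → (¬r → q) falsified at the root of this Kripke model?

w0 ⊮ ¬¬(r → q) → (¬r → q): at the accessible world w2, w2 ⊩ ¬¬(r → q) but w2 ⊮ ¬r → q.
w2 ⊮ ¬r → q: already at w2 itself, w2 ⊩ ¬r but w2 ⊮ q.
w2 lacks atom q, so w2 ⊮ q.
So the root w0 does not force ¬¬(r → q) → (¬r → q); the model is a countermodel.

Yes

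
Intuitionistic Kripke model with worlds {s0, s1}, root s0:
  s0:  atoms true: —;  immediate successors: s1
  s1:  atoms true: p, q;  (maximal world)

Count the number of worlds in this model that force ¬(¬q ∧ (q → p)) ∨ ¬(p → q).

2

s0: forces it.
s1: forces it.
Worlds forcing the formula: {s0, s1}.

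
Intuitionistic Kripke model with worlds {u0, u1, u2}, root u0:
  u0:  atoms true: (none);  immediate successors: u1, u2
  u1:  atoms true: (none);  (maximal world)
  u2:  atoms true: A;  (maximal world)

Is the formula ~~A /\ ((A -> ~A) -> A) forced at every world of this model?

Not every world: u0 ||-/- ~~A /\ ((A -> ~A) -> A).
u0 ||-/- ~~A /\ ((A -> ~A) -> A) since u0 fails ~~A.

No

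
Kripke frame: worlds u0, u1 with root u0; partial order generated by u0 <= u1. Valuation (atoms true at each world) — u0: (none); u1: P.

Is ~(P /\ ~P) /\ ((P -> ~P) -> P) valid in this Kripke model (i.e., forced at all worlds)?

u0 ||- ~(P /\ ~P) /\ ((P -> ~P) -> P) since u0 forces both conjuncts.
Since the root u0 forces ~(P /\ ~P) /\ ((P -> ~P) -> P) and forcing is persistent (monotone upward), every world forces it.

Yes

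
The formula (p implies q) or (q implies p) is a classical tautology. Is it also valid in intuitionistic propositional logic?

No

This is the Gödel–Dummett linearity axiom, which is not intuitionistically valid.
A Kripke countermodel: worlds a, b, c; order generated by a <= b, a <= c; atoms true at each world — a:{}; b:{p}; c:{q}.
a does not force (p implies q) or (q implies p): neither disjunct is forced at a.
a does not force p implies q: at the accessible world b, b forces p but b does not force q.
b lacks atom q, so b does not force q.
So the root a does not force the formula.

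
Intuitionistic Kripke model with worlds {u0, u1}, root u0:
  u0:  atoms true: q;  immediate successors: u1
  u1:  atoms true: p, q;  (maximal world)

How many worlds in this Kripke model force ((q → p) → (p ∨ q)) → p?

1

u0: does not force it — u0 ⊮ ((q → p) → (p ∨ q)) → p: already at u0 itself, u0 ⊩ (q → p) → (p ∨ q) but u0 ⊮ p.
u1: forces it.
Worlds forcing the formula: {u1}.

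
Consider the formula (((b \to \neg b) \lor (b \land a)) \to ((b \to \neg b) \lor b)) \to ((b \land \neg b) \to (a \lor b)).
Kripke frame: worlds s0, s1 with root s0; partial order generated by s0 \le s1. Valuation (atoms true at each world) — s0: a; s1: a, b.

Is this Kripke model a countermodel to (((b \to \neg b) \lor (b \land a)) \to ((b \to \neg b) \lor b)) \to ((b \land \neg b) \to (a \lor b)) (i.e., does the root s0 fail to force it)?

s0 \Vdash (((b \to \neg b) \lor (b \land a)) \to ((b \to \neg b) \lor b)) \to ((b \land \neg b) \to (a \lor b)): every world accessible from s0 that forces ((b \to \neg b) \lor (b \land a)) \to ((b \to \neg b) \lor b) (namely s0, s1) also forces (b \land \neg b) \to (a \lor b).
So the root s0 forces (((b \to \neg b) \lor (b \land a)) \to ((b \to \neg b) \lor b)) \to ((b \land \neg b) \to (a \lor b)); the model is not a countermodel.

No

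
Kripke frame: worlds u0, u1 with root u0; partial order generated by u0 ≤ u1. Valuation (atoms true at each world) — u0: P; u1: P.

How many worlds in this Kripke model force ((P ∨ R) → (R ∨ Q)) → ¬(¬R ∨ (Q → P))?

2

u0: forces it.
u1: forces it.
Worlds forcing the formula: {u0, u1}.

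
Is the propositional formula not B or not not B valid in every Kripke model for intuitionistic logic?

This is the weak law of excluded middle, which is not intuitionistically valid.
A Kripke countermodel: worlds u0, u1, u2; order generated by u0 <= u1, u0 <= u2; atoms true at each world — u0:{}; u1:{B}; u2:{}.
u0 does not force not B or not not B: neither disjunct is forced at u0.
u0 does not force not B since u1 is accessible from u0 and u1 forces B.
So the root u0 does not force the formula.

No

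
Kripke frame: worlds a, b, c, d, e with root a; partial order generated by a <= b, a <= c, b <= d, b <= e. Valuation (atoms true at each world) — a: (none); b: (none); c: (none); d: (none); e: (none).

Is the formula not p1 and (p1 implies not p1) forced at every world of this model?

a forces not p1 and (p1 implies not p1) since a forces both conjuncts.
Since the root a forces not p1 and (p1 implies not p1) and forcing is persistent (monotone upward), every world forces it.

Yes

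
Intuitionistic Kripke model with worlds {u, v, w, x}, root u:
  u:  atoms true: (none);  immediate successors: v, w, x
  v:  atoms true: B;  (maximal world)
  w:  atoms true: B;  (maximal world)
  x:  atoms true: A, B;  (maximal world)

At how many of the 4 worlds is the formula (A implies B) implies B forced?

u: does not force it — u does not force (A implies B) implies B: already at u itself, u forces A implies B but u does not force B.
v: forces it.
w: forces it.
x: forces it.
Worlds forcing the formula: {v, w, x}.

3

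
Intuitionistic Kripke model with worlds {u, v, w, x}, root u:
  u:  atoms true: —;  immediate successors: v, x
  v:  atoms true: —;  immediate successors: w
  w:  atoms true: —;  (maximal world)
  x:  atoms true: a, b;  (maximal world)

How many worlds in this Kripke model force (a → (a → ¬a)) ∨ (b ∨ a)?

3

u: does not force it — u ⊮ (a → (a → ¬a)) ∨ (b ∨ a): neither disjunct is forced at u.
v: forces it.
w: forces it.
x: forces it.
Worlds forcing the formula: {v, w, x}.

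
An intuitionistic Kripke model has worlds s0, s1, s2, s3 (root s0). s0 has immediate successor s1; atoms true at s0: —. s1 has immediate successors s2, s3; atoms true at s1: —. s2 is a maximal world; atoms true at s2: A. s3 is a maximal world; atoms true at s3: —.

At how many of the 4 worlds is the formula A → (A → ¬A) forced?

1

s0: does not force it — s0 ⊮ A → (A → ¬A): at the accessible world s2, s2 ⊩ A but s2 ⊮ A → ¬A.
s1: does not force it.
s2: does not force it.
s3: forces it.
Worlds forcing the formula: {s3}.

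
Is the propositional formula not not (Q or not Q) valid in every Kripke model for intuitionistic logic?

Yes

This is the double negation of excluded middle, which is intuitionistically derivable.
Assuming not (Q or not Q): from Q we'd get Q or not Q, so not Q; but then Q or not Q again — contradiction. Hence not not (Q or not Q).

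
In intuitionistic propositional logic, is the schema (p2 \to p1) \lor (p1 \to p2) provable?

No

This is the Gödel–Dummett linearity axiom, which is not intuitionistically valid.
A Kripke countermodel: worlds w0, w1, w2; order generated by w0 \le w1, w0 \le w2; atoms true at each world — w0:{}; w1:{p2}; w2:{p1}.
w0 \nVdash (p2 \to p1) \lor (p1 \to p2): neither disjunct is forced at w0.
w0 \nVdash p2 \to p1: at the accessible world w1, w1 \Vdash p2 but w1 \nVdash p1.
w1 lacks atom p1, so w1 \nVdash p1.
So the root w0 does not force the formula.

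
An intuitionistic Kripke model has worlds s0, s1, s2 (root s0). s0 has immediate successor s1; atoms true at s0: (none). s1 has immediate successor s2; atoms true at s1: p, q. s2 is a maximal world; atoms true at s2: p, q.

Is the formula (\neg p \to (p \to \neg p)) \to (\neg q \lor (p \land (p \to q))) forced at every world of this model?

Not every world: s0 \nVdash (\neg p \to (p \to \neg p)) \to (\neg q \lor (p \land (p \to q))).
s0 \nVdash (\neg p \to (p \to \neg p)) \to (\neg q \lor (p \land (p \to q))): already at s0 itself, s0 \Vdash \neg p \to (p \to \neg p) but s0 \nVdash \neg q \lor (p \land (p \to q)).
s0 \nVdash \neg q \lor (p \land (p \to q)): neither disjunct is forced at s0.

No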